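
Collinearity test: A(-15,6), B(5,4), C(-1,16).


-15*(4-16) + 5*(16-6) - 1*(6-4)
= 180 + 50 - 2 = 228

No, not collinear (determinant = 228)


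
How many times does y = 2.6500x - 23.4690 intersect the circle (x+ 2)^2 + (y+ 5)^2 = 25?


Substitute y = 2.6500x - 23.4690: (x+ 2)^2 + (2.6500x- 23.4690+ 5)^2 = 25
Expand to Ax^2 + Bx + C = 0, where b-k = -18.469
A = 1+m^2 = 8.0225
B = 2(m(b-k) - h) = 2(2.6500*(-18.469) + 2) = -93.8857
C = h^2 + (b-k)^2 - r^2 = 4 + 341.103961 - 25 = 320.103961
disc = B^2-4AC = 8814.5247 - 10272.1361 = -1457.6114
disc < 0

0 intersection points


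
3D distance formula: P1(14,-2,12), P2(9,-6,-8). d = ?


dx=-5, dy=-4, dz=-20
d = sqrt(25+16+400) = sqrt(441) = 21.0000

21.0000


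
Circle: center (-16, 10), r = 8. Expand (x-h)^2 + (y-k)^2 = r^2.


(x+ 16)^2 + (y-10)^2 = 8^2
D = -2h = 32, E = -2k = -20
F = h^2+k^2-r^2 = 256+100-64 = 292

x^2 + y^2 + 32x - 20y + 292 = 0


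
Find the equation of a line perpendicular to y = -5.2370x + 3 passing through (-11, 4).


Perpendicular slope = -1/m1 = -1/(-5.2370) = 0.1909
b2 = y0 - m2*x0 = 4 - 11/(-5.2370) = 4 + 2.1004 = 6.1004

y = 0.1909x + 6.1004


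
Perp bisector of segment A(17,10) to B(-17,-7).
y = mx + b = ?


Midpoint = (0, 1.5)
Slope of AB = dy/dx = -17/(-34) = 0.5000
Perp slope = -dx/dy = -34/17 = -2.0000
b = My - (perp slope)*Mx = 1.5 + (-34*0)/(-17) = 1.5 + 0 = 1.5000

y = -2.0000x + 1.5000


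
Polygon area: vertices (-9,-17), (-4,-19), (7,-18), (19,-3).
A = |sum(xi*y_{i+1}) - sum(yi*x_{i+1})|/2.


sum(xi*y_{i+1}) = -9*(-19) - 4*(-18) + 7*(-3) + 19*(-17) = -101
sum(yi*x_{i+1}) = -17*(-4) - 19*7 - 18*19 - 3*(-9) = -380
Area = |-101 + 380|/2 = 279/2 = 139.5000

139.5000 sq units


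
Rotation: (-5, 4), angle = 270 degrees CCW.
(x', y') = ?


cos(270) = 0, sin(270) = -1
x' = -5*0 - 4*(-1) = 4
y' = -5*(-1) + 4*0 = 5

(4, 5)


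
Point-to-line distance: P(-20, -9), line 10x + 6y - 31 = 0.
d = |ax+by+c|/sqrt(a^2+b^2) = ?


|10*(-20) + 6*(-9) - 31| = |-285| = 285
sqrt(100 + 36) = sqrt(136) = 11.6619
d = 285/sqrt(136) = 24.4385

24.4385


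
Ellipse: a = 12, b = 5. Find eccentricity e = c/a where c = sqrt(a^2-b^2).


c = sqrt(144-25) = sqrt(119) = 10.9087
e = c/a = sqrt(119)/12 = 0.9091

e = 0.9091


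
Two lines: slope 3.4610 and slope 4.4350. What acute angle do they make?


m1-m2 = -0.974
1+m1*m2 = 16.349535
tan(theta) = |-0.974/16.349535| = 0.059574
theta = arctan(|-0.974/16.349535|) = 3.4093 degrees (acute angle)

3.4093 degrees


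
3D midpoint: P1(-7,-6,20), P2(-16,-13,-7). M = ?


Mx = (-7- 16)/2 = -11.5000
My = (-6- 13)/2 = -9.5000
Mz = (20- 7)/2 = 6.5000

M = (-11.5000, -9.5000, 6.5000)


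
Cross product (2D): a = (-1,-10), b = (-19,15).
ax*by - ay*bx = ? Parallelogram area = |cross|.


cross = -1*15 + 10*(-19) = -15 - 190 = -205
Parallelogram area = |-205| = 205

cross = -205, parallelogram area = 205


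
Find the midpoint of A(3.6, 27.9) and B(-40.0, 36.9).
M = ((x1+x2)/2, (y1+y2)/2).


Mx = (3.6 - 40.0)/2 = -36.4/2 = -18.2000
My = (27.9 + 36.9)/2 = 64.8/2 = 32.4000

(-18.2000, 32.4000)


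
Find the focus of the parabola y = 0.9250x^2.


a = 0.9250
4a = 3.7000
focus = (0, 1/3.7000) = (0, 0.2703)

Focus = (0, 0.2703)


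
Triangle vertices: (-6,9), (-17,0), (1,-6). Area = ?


-6*(0+ 6) = -36
-17*(-6-9) = 255
1*(9-0) = 9
sum = 228
Area = |228|/2 = 114.0000

114.0000 sq units


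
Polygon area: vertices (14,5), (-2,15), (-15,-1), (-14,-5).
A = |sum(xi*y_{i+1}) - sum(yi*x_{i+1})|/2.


sum(xi*y_{i+1}) = 14*15 - 2*(-1) - 15*(-5) - 14*5 = 217
sum(yi*x_{i+1}) = 5*(-2) + 15*(-15) - 1*(-14) - 5*14 = -291
Area = |217 + 291|/2 = 508/2 = 254.0000

254.0000 sq units


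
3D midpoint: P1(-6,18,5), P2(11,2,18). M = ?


Mx = (-6+11)/2 = 2.5000
My = (18+2)/2 = 10.0000
Mz = (5+18)/2 = 11.5000

M = (2.5000, 10.0000, 11.5000)


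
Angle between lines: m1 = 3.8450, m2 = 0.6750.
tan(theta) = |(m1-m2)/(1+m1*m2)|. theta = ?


m1-m2 = 3.17
1+m1*m2 = 3.595375
tan(theta) = |3.17/3.595375| = 0.881688
theta = arctan(|3.17/3.595375|) = 41.4022 degrees (acute angle)

41.4022 degrees


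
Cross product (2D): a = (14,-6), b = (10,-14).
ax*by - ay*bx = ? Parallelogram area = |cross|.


cross = 14*(-14) + 6*10 = -196 + 60 = -136
Parallelogram area = |-136| = 136

cross = -136, parallelogram area = 136


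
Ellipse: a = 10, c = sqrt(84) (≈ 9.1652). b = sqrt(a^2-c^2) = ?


b^2 = 10^2 - (sqrt(84))^2 = 100 - 84 = 16
b = sqrt(16) = 4

b = 4


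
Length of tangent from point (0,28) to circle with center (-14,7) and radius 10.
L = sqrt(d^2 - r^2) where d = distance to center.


d = sqrt((0+ 14)^2 + (28-7)^2) = sqrt(196+441) = 25.2389
L = sqrt(637.0000 - 100) = sqrt(537.0000) = 23.1733

23.1733


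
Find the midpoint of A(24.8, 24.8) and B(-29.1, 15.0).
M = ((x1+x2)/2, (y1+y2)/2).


Mx = (24.8 - 29.1)/2 = -4.3/2 = -2.1500
My = (24.8 + 15.0)/2 = 39.8/2 = 19.9000

(-2.1500, 19.9000)


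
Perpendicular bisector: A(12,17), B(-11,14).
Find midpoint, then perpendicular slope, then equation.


Midpoint = (0.5, 15.5)
Slope of AB = dy/dx = -3/(-23) = 0.1304
Perp slope = -dx/dy = -23/3 = -7.6667
b = My - (perp slope)*Mx = 15.5 + (-23*0.5)/(-3) = 15.5 + 3.8333 = 19.3333

y = -7.6667x + 19.3333


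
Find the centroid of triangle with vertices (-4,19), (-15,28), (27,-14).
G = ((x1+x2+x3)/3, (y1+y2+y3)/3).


Gx = (-4- 15+27)/3 = 8/3 = 2.6667
Gy = (19+28- 14)/3 = 33/3 = 11.0000

G = (2.6667, 11.0000)


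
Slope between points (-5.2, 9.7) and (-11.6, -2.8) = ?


dy = -2.8 - 9.7 = -12.5
dx = -11.6 + 5.2 = -6.4
m = -12.5/(-6.4) = 1.9531

m = 1.9531


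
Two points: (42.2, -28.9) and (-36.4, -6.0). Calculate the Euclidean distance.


dx = -36.4 - 42.2 = -78.6
dy = -6.0 + 28.9 = 22.9
d = sqrt(6177.96 + 524.41) = sqrt(6702.37) = 81.8680

81.8680


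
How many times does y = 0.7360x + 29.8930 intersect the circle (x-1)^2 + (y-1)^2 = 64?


Substitute y = 0.7360x + 29.8930: (x-1)^2 + (0.7360x+29.8930-1)^2 = 64
Expand to Ax^2 + Bx + C = 0, where b-k = 28.893
A = 1+m^2 = 1.541696
B = 2(m(b-k) - h) = 2(0.7360*28.893 - 1) = 40.530496
C = h^2 + (b-k)^2 - r^2 = 1 + 834.805449 - 64 = 771.805449
disc = B^2-4AC = 1642.7211 - 4759.5575 = -3116.8364
disc < 0

0 intersection points


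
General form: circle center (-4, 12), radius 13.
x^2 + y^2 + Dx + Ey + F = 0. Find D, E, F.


(x+ 4)^2 + (y-12)^2 = 13^2
D = -2h = 8, E = -2k = -24
F = h^2+k^2-r^2 = 16+144-169 = -9

D = 8, E = -24, F = -9


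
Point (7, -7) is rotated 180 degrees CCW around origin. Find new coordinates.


cos(180) = -1, sin(180) = 0
x' = 7*(-1) + 7*0 = -7
y' = 7*0 - 7*(-1) = 7

(-7, 7)


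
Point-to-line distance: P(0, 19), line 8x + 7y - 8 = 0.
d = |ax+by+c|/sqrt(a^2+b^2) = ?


|8*0 + 7*19 - 8| = |125| = 125
sqrt(64 + 49) = sqrt(113) = 10.6301
d = 125/sqrt(113) = 11.7590

11.7590


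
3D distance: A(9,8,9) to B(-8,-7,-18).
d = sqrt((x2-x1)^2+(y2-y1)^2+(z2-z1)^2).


dx=-17, dy=-15, dz=-27
d = sqrt(289+225+729) = sqrt(1243) = 35.2562

35.2562


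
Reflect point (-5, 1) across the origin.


Reflection rule for origin: (-x, -y)
(-5, 1) -> (5, -1)

(5, -1)


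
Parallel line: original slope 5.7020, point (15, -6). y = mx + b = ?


Parallel lines have equal slopes.
m2 = 5.7020
b2 = -6 - 5.7020*15 = -91.5300

y = 5.7020x - 91.5300


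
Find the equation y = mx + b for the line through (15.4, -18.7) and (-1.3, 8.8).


m = (27.5)/(-16.7) = -1.6467
b = y1 - m*x1 = -18.7 - (27.5*15.4)/(-16.7) = -18.7 + 25.3593 = 6.6593

y = -1.6467x + 6.6593


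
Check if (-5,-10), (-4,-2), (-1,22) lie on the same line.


-5*(-2-22) - 4*(22+ 10) - 1*(-10+ 2)
= 120 - 128 + 8 = 0

Yes, collinear (determinant = 0)


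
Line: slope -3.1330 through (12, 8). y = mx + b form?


y - 8 = -3.1330(x - 12)
y = -3.1330x + 8 + 3.1330*12
y = -3.1330x + 45.5960

y = -3.1330x + 45.5960


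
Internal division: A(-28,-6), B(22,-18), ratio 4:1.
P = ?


Px = (4*22 + 1*(-28))/5 = 60/5 = 12.0000
Py = (4*(-18) + 1*(-6))/5 = -78/5 = -15.6000

P = (12.0000, -15.6000)


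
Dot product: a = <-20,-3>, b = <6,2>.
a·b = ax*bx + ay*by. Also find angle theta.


a·b = -20*6 - 3*2 = -120 - 6 = -126
|a| = sqrt(400+9) = 20.2237
|b| = sqrt(36+4) = 6.3246
cos(theta) = -126/(sqrt(409)*sqrt(40)) = -126/sqrt(16360) = -0.985097
theta = arccos(-126/sqrt(16360)) = 170.0958 degrees

a·b = -126, theta = 170.0958 deg


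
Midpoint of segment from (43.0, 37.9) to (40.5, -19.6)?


Mx = (43.0 + 40.5)/2 = 83.5/2 = 41.7500
My = (37.9 - 19.6)/2 = 18.3/2 = 9.1500

(41.7500, 9.1500)


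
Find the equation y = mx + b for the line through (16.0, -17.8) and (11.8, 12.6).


m = (30.4)/(-4.2) = -7.2381
b = y1 - m*x1 = -17.8 - (30.4*16.0)/(-4.2) = -17.8 + 115.8095 = 98.0095

y = -7.2381x + 98.0095


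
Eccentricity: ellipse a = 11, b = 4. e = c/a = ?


c = sqrt(121-16) = sqrt(105) = 10.2470
e = c/a = sqrt(105)/11 = 0.9315

e = 0.9315


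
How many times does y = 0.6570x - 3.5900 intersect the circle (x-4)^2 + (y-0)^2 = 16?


Substitute y = 0.6570x - 3.5900: (x-4)^2 + (0.6570x- 3.5900-0)^2 = 16
Expand to Ax^2 + Bx + C = 0, where b-k = -3.59
A = 1+m^2 = 1.431649
B = 2(m(b-k) - h) = 2(0.6570*(-3.59) - 4) = -12.71726
C = h^2 + (b-k)^2 - r^2 = 16 + 12.8881 - 16 = 12.8881
disc = B^2-4AC = 161.7287 - 73.8049 = 87.9238
disc > 0

2 intersection points


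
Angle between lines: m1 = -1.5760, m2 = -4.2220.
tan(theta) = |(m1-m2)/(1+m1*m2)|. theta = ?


m1-m2 = 2.646
1+m1*m2 = 7.653872
tan(theta) = |2.646/7.653872| = 0.345707
theta = arctan(|2.646/7.653872|) = 19.0706 degrees (acute angle)

19.0706 degrees


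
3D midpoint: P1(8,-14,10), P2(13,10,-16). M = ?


Mx = (8+13)/2 = 10.5000
My = (-14+10)/2 = -2.0000
Mz = (10- 16)/2 = -3.0000

M = (10.5000, -2.0000, -3.0000)


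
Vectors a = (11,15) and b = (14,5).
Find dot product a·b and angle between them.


a·b = 11*14 + 15*5 = 154 + 75 = 229
|a| = sqrt(121+225) = 18.6011
|b| = sqrt(196+25) = 14.8661
cos(theta) = 229/(sqrt(346)*sqrt(221)) = 229/sqrt(76466) = 0.828135
theta = arccos(229/sqrt(76466)) = 34.0923 degrees

a·b = 229, theta = 34.0923 deg


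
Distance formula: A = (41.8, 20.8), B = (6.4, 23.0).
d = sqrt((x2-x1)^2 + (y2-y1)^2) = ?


dx = 6.4 - 41.8 = -35.4
dy = 23.0 - 20.8 = 2.2
d = sqrt(1253.16 + 4.84) = sqrt(1258) = 35.4683

35.4683


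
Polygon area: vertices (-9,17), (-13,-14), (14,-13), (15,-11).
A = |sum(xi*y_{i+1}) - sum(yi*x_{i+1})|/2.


sum(xi*y_{i+1}) = -9*(-14) - 13*(-13) + 14*(-11) + 15*17 = 396
sum(yi*x_{i+1}) = 17*(-13) - 14*14 - 13*15 - 11*(-9) = -513
Area = |396 + 513|/2 = 909/2 = 454.5000

454.5000 sq units


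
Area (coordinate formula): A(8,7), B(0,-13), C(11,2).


8*(-13-2) = -120
0*(2-7) = 0
11*(7+ 13) = 220
sum = 100
Area = |100|/2 = 50.0000

50.0000 sq units


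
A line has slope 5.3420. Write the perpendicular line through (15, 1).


Perpendicular slope = -1/m1 = -1/5.3420 = -0.1872
b2 = y0 - m2*x0 = 1 + 15/5.3420 = 1 + 2.8079 = 3.8079

y = -0.1872x + 3.8079


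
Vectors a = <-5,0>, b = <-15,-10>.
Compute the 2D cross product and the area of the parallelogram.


cross = -5*(-10) - 0*(-15) = 50 - 0 = 50
Parallelogram area = |50| = 50

cross = 50, parallelogram area = 50


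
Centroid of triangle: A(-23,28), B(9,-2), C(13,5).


Gx = (-23+9+13)/3 = -1/3 = -0.3333
Gy = (28- 2+5)/3 = 31/3 = 10.3333

G = (-0.3333, 10.3333)


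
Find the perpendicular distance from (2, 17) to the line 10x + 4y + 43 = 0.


|10*2 + 4*17 + 43| = |131| = 131
sqrt(100 + 16) = sqrt(116) = 10.7703
d = 131/sqrt(116) = 12.1630

12.1630


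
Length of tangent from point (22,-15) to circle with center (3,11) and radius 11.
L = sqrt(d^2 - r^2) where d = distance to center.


d = sqrt((22-3)^2 + (-15-11)^2) = sqrt(361+676) = 32.2025
L = sqrt(1037.0000 - 121) = sqrt(916.0000) = 30.2655

30.2655


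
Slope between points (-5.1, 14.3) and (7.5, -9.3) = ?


dy = -9.3 - 14.3 = -23.6
dx = 7.5 + 5.1 = 12.6
m = -23.6/12.6 = -1.8730

m = -1.8730


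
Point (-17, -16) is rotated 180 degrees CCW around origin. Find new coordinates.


cos(180) = -1, sin(180) = 0
x' = -17*(-1) + 16*0 = 17
y' = -17*0 - 16*(-1) = 16

(17, 16)


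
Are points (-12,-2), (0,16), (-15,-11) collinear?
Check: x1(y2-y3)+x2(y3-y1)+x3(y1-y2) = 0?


-12*(16+ 11) + 0*(-11+ 2) - 15*(-2-16)
= -324 + 0 + 270 = -54

No, not collinear (determinant = -54)


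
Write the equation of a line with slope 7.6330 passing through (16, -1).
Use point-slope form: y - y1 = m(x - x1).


y + 1 = 7.6330(x - 16)
y = 7.6330x - 1 - 7.6330*16
y = 7.6330x - 123.1280

y = 7.6330x - 123.1280


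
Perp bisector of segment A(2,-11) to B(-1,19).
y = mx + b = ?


Midpoint = (0.5, 4)
Slope of AB = dy/dx = 30/(-3) = -10.0000
Perp slope = -dx/dy = 3/30 = 0.1000
b = My - (perp slope)*Mx = 4 + (-3*0.5)/30 = 4 - 0.0500 = 3.9500

y = 0.1000x + 3.9500


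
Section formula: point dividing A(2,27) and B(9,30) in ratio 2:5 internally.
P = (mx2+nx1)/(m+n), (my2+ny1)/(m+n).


Px = (2*9 + 5*2)/7 = 28/7 = 4.0000
Py = (2*30 + 5*27)/7 = 195/7 = 27.8571

P = (4.0000, 27.8571)


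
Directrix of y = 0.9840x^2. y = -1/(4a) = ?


a = 0.9840
1/(4a) = 0.2541
directrix: y = -0.2541 = -0.2541

y = -0.2541


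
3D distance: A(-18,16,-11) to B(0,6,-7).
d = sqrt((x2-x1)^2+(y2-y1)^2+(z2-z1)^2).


dx=18, dy=-10, dz=4
d = sqrt(324+100+16) = sqrt(440) = 20.9762

20.9762


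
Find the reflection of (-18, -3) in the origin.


Reflection rule for origin: (-x, -y)
(-18, -3) -> (18, 3)

(18, 3)


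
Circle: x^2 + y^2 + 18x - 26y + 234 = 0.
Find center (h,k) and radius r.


h = -D/2 = -18/2 = -9
k = -E/2 = 26/2 = 13
r^2 = h^2 + k^2 - F = 81 + 169 - 234 = 16
r = 4

Center (-9, 13), radius = 4


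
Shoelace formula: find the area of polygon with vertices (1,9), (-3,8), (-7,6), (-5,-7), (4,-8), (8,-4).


sum(xi*y_{i+1}) = 1*8 - 3*6 - 7*(-7) - 5*(-8) + 4*(-4) + 8*9 = 135
sum(yi*x_{i+1}) = 9*(-3) + 8*(-7) + 6*(-5) - 7*4 - 8*8 - 4*1 = -209
Area = |135 + 209|/2 = 344/2 = 172.0000

172.0000 sq units


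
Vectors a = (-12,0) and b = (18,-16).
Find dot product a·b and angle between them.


a·b = -12*18 + 0*(-16) = -216 + 0 = -216
|a| = sqrt(144+0) = 12.0000
|b| = sqrt(324+256) = 24.0832
cos(theta) = -216/(sqrt(144)*sqrt(580)) = -216/sqrt(83520) = -0.747409
theta = arccos(-216/sqrt(83520)) = 138.3665 degrees

a·b = -216, theta = 138.3665 deg


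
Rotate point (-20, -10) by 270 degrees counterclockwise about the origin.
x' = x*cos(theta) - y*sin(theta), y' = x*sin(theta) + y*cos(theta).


cos(270) = 0, sin(270) = -1
x' = -20*0 + 10*(-1) = -10
y' = -20*(-1) - 10*0 = 20

(-10, 20)


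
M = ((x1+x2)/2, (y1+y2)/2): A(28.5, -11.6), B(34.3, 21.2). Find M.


Mx = (28.5 + 34.3)/2 = 62.8/2 = 31.4000
My = (-11.6 + 21.2)/2 = 9.6/2 = 4.8000

(31.4000, 4.8000)


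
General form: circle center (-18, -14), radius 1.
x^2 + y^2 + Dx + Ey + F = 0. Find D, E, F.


(x+ 18)^2 + (y+ 14)^2 = 1^2
D = -2h = 36, E = -2k = 28
F = h^2+k^2-r^2 = 324+196-1 = 519

D = 36, E = 28, F = 519


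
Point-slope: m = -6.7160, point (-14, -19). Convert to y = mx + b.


y + 19 = -6.7160(x + 14)
y = -6.7160x - 19 + 6.7160*(-14)
y = -6.7160x - 113.0240

y = -6.7160x - 113.0240


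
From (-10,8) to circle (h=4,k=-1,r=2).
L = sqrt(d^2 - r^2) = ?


d = sqrt((-10-4)^2 + (8+ 1)^2) = sqrt(196+81) = 16.6433
L = sqrt(277.0000 - 4) = sqrt(273.0000) = 16.5227

16.5227


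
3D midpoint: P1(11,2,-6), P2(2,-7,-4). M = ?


Mx = (11+2)/2 = 6.5000
My = (2- 7)/2 = -2.5000
Mz = (-6- 4)/2 = -5.0000

M = (6.5000, -2.5000, -5.0000)


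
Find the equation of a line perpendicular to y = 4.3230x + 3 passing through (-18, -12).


Perpendicular slope = -1/m1 = -1/4.3230 = -0.2313
b2 = y0 - m2*x0 = -12 - 18/4.3230 = -12 - 4.1638 = -16.1638

y = -0.2313x - 16.1638


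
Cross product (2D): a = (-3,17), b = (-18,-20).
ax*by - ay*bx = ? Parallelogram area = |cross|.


cross = -3*(-20) - 17*(-18) = 60 + 306 = 366
Parallelogram area = |366| = 366

cross = 366, parallelogram area = 366


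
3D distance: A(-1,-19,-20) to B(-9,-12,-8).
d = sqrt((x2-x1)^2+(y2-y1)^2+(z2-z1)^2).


dx=-8, dy=7, dz=12
d = sqrt(64+49+144) = sqrt(257) = 16.0312

16.0312


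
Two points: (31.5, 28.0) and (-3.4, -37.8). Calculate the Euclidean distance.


dx = -3.4 - 31.5 = -34.9
dy = -37.8 - 28.0 = -65.8
d = sqrt(1218.01 + 4329.64) = sqrt(5547.65) = 74.4825

74.4825


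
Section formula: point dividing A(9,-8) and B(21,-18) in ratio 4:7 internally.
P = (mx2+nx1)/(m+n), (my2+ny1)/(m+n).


Px = (4*21 + 7*9)/11 = 147/11 = 13.3636
Py = (4*(-18) + 7*(-8))/11 = -128/11 = -11.6364

P = (13.3636, -11.6364)


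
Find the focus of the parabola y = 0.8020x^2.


a = 0.8020
4a = 3.2080
focus = (0, 1/3.2080) = (0, 0.3117)

Focus = (0, 0.3117)


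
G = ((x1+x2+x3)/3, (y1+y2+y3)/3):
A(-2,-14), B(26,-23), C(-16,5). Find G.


Gx = (-2+26- 16)/3 = 8/3 = 2.6667
Gy = (-14- 23+5)/3 = -32/3 = -10.6667

G = (2.6667, -10.6667)


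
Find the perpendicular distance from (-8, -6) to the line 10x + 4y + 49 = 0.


|10*(-8) + 4*(-6) + 49| = |-55| = 55
sqrt(100 + 16) = sqrt(116) = 10.7703
d = 55/sqrt(116) = 5.1066

5.1066


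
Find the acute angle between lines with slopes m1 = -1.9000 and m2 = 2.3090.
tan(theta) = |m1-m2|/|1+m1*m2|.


m1-m2 = -4.209
1+m1*m2 = -3.3871
tan(theta) = |-4.209/(-3.3871)| = 1.242656
theta = arctan(|-4.209/(-3.3871)|) = 51.1754 degrees (acute angle)

51.1754 degrees


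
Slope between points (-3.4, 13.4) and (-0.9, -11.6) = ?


dy = -11.6 - 13.4 = -25.0
dx = -0.9 + 3.4 = 2.5
m = -25.0/2.5 = -10.0000

m = -10.0000


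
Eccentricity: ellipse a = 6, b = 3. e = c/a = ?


c = sqrt(36-9) = sqrt(27) = 5.1962
e = c/a = sqrt(27)/6 = 0.8660

e = 0.8660


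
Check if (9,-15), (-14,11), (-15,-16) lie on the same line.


9*(11+ 16) - 14*(-16+ 15) - 15*(-15-11)
= 243 + 14 + 390 = 647

No, not collinear (determinant = 647)


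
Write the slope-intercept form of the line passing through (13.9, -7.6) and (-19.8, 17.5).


m = (25.1)/(-33.7) = -0.7448
b = y1 - m*x1 = -7.6 - (25.1*13.9)/(-33.7) = -7.6 + 10.3528 = 2.7528

y = -0.7448x + 2.7528


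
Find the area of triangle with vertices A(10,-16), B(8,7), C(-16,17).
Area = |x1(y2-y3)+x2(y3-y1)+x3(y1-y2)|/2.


10*(7-17) = -100
8*(17+ 16) = 264
-16*(-16-7) = 368
sum = 532
Area = |532|/2 = 266.0000

266.0000 sq units


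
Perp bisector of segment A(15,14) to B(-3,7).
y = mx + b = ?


Midpoint = (6, 10.5)
Slope of AB = dy/dx = -7/(-18) = 0.3889
Perp slope = -dx/dy = -18/7 = -2.5714
b = My - (perp slope)*Mx = 10.5 + (-18*6)/(-7) = 10.5 + 15.4286 = 25.9286

y = -2.5714x + 25.9286


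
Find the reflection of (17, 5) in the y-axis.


Reflection rule for y-axis: (-x, y)
(17, 5) -> (-17, 5)

(-17, 5)


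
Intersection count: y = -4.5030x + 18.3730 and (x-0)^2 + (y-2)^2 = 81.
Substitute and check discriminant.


Substitute y = -4.5030x + 18.3730: (x-0)^2 + (-4.5030x+18.3730-2)^2 = 81
Expand to Ax^2 + Bx + C = 0, where b-k = 16.373
A = 1+m^2 = 21.277009
B = 2(m(b-k) - h) = 2(-4.5030*16.373 - 0) = -147.455238
C = h^2 + (b-k)^2 - r^2 = 0 + 268.075129 - 81 = 187.075129
disc = B^2-4AC = 21743.0472 - 15921.5968 = 5821.4504
disc > 0

2 intersection points


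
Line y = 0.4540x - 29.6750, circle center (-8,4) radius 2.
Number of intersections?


Substitute y = 0.4540x - 29.6750: (x+ 8)^2 + (0.4540x- 29.6750-4)^2 = 4
Expand to Ax^2 + Bx + C = 0, where b-k = -33.675
A = 1+m^2 = 1.206116
B = 2(m(b-k) - h) = 2(0.4540*(-33.675) + 8) = -14.5769
C = h^2 + (b-k)^2 - r^2 = 64 + 1134.005625 - 4 = 1194.005625
disc = B^2-4AC = 212.4860 - 5760.4372 = -5547.9512
disc < 0

0 intersection points


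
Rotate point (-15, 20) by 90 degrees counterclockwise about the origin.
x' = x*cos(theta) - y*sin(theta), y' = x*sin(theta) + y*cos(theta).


cos(90) = 0, sin(90) = 1
x' = -15*0 - 20*1 = -20
y' = -15*1 + 20*0 = -15

(-20, -15)


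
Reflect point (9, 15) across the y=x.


Reflection rule for y=x: (y, x)
(9, 15) -> (15, 9)

(15, 9)


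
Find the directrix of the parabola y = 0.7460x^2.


a = 0.7460
1/(4a) = 0.3351
directrix: y = -0.3351 = -0.3351

y = -0.3351


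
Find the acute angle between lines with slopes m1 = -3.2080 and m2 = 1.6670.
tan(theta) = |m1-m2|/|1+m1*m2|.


m1-m2 = -4.875
1+m1*m2 = -4.347736
tan(theta) = |-4.875/(-4.347736)| = 1.121273
theta = arctan(|-4.875/(-4.347736)|) = 48.2720 degrees (acute angle)

48.2720 degrees


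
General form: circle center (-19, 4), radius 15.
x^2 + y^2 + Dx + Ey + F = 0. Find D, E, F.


(x+ 19)^2 + (y-4)^2 = 15^2
D = -2h = 38, E = -2k = -8
F = h^2+k^2-r^2 = 361+16-225 = 152

D = 38, E = -8, F = 152


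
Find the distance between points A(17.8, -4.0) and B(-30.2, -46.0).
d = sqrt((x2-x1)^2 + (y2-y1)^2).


dx = -30.2 - 17.8 = -48.0
dy = -46.0 + 4.0 = -42.0
d = sqrt(2304.0 + 1764.0) = sqrt(4068.0) = 63.7809

63.7809


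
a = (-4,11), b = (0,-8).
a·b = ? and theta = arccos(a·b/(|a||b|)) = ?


a·b = -4*0 + 11*(-8) = 0 - 88 = -88
|a| = sqrt(16+121) = 11.7047
|b| = sqrt(0+64) = 8.0000
cos(theta) = -88/(sqrt(137)*sqrt(64)) = -88/sqrt(8768) = -0.939793
theta = arccos(-88/sqrt(8768)) = 160.0169 degrees

a·b = -88, theta = 160.0169 deg


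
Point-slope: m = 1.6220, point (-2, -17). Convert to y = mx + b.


y + 17 = 1.6220(x + 2)
y = 1.6220x - 17 - 1.6220*(-2)
y = 1.6220x - 13.7560

y = 1.6220x - 13.7560


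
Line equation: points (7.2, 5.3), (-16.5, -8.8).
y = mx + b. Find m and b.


m = (-14.1)/(-23.7) = 0.5949
b = y1 - m*x1 = 5.3 - (-14.1*7.2)/(-23.7) = 5.3 - 4.2835 = 1.0165

y = 0.5949x + 1.0165


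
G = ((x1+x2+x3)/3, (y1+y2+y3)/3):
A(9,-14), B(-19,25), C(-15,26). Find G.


Gx = (9- 19- 15)/3 = -25/3 = -8.3333
Gy = (-14+25+26)/3 = 37/3 = 12.3333

G = (-8.3333, 12.3333)


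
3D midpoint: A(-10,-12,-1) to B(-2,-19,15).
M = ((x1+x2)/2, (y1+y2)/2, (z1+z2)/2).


Mx = (-10- 2)/2 = -6.0000
My = (-12- 19)/2 = -15.5000
Mz = (-1+15)/2 = 7.0000

M = (-6.0000, -15.5000, 7.0000)


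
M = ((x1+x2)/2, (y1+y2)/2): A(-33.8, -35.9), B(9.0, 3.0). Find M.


Mx = (-33.8 + 9.0)/2 = -24.8/2 = -12.4000
My = (-35.9 + 3.0)/2 = -32.9/2 = -16.4500

(-12.4000, -16.4500)


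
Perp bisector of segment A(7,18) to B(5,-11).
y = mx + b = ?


Midpoint = (6, 3.5)
Slope of AB = dy/dx = -29/(-2) = 14.5000
Perp slope = -dx/dy = -2/29 = -0.0690
b = My - (perp slope)*Mx = 3.5 + (-2*6)/(-29) = 3.5 + 0.4138 = 3.9138

y = -0.0690x + 3.9138


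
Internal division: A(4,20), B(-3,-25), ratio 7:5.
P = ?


Px = (7*(-3) + 5*4)/12 = -1/12 = -0.0833
Py = (7*(-25) + 5*20)/12 = -75/12 = -6.2500

P = (-0.0833, -6.2500)


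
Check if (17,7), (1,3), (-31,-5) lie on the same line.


17*(3+ 5) + 1*(-5-7) - 31*(7-3)
= 136 - 12 - 124 = 0

Yes, collinear (determinant = 0)


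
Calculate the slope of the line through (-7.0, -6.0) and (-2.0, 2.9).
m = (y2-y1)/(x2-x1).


dy = 2.9 + 6.0 = 8.9
dx = -2.0 + 7.0 = 5.0
m = 8.9/5.0 = 1.7800

m = 1.7800


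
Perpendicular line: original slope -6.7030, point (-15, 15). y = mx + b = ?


Perpendicular slope = -1/m1 = -1/(-6.7030) = 0.1492
b2 = y0 - m2*x0 = 15 - 15/(-6.7030) = 15 + 2.2378 = 17.2378

y = 0.1492x + 17.2378


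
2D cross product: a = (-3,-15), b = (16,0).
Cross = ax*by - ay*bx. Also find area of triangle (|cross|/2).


cross = -3*0 + 15*16 = 0 + 240 = 240
Triangle area = |240|/2 = 240/2 = 120.0000

cross = 240, triangle area = 120.0000


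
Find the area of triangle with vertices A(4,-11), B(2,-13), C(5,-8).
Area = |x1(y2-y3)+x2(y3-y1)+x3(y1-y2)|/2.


4*(-13+ 8) = -20
2*(-8+ 11) = 6
5*(-11+ 13) = 10
sum = -4
Area = |-4|/2 = 2.0000

2.0000 sq units


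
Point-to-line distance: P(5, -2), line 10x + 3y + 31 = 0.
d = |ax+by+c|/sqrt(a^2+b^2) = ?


|10*5 + 3*(-2) + 31| = |75| = 75
sqrt(100 + 9) = sqrt(109) = 10.4403
d = 75/sqrt(109) = 7.1837

7.1837


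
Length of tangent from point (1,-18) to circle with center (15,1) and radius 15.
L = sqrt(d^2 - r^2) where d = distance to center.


d = sqrt((1-15)^2 + (-18-1)^2) = sqrt(196+361) = 23.6008
L = sqrt(557.0000 - 225) = sqrt(332.0000) = 18.2209

18.2209


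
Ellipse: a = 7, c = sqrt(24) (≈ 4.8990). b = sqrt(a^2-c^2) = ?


b^2 = 7^2 - (sqrt(24))^2 = 49 - 24 = 25
b = sqrt(25) = 5

b = 5


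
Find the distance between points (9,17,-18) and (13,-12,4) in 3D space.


dx=4, dy=-29, dz=22
d = sqrt(16+841+484) = sqrt(1341) = 36.6197

36.6197


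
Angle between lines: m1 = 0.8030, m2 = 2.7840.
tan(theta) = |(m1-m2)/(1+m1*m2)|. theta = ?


m1-m2 = -1.981
1+m1*m2 = 3.235552
tan(theta) = |-1.981/3.235552| = 0.612260
theta = arctan(|-1.981/3.235552|) = 31.4775 degrees (acute angle)

31.4775 degrees


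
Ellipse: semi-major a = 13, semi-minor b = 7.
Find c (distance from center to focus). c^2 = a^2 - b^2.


c^2 = 13^2 - 7^2 = 169 - 49 = 120
c = sqrt(120) = 10.9545

c = 10.9545


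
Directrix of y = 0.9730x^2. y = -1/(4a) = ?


a = 0.9730
1/(4a) = 0.2569
directrix: y = -0.2569 = -0.2569

y = -0.2569


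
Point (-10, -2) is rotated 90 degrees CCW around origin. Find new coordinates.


cos(90) = 0, sin(90) = 1
x' = -10*0 + 2*1 = 2
y' = -10*1 - 2*0 = -10

(2, -10)


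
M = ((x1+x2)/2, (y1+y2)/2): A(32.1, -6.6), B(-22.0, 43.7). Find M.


Mx = (32.1 - 22.0)/2 = 10.1/2 = 5.0500
My = (-6.6 + 43.7)/2 = 37.1/2 = 18.5500

(5.0500, 18.5500)


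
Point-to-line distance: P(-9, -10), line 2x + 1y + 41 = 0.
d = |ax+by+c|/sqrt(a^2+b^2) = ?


|2*(-9) + 1*(-10) + 41| = |13| = 13
sqrt(4 + 1) = sqrt(5) = 2.2361
d = 13/sqrt(5) = 5.8138

5.8138


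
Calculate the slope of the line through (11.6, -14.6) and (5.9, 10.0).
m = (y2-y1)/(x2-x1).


dy = 10.0 + 14.6 = 24.6
dx = 5.9 - 11.6 = -5.7
m = 24.6/(-5.7) = -4.3158

m = -4.3158


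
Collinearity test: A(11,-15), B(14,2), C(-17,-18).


11*(2+ 18) + 14*(-18+ 15) - 17*(-15-2)
= 220 - 42 + 289 = 467

No, not collinear (determinant = 467)


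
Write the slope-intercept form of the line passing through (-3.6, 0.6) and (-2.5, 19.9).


m = (19.3)/(1.1) = 17.5455
b = y1 - m*x1 = 0.6 - (19.3*(-3.6))/(1.1) = 0.6 + 63.1636 = 63.7636

y = 17.5455x + 63.7636


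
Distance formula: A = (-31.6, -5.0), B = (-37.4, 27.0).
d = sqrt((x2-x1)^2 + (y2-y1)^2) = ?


dx = -37.4 + 31.6 = -5.8
dy = 27.0 + 5.0 = 32.0
d = sqrt(33.64 + 1024.0) = sqrt(1057.64) = 32.5214

32.5214


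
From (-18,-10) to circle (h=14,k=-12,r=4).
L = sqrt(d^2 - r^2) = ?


d = sqrt((-18-14)^2 + (-10+ 12)^2) = sqrt(1024+4) = 32.0624
L = sqrt(1028.0000 - 16) = sqrt(1012.0000) = 31.8119

31.8119


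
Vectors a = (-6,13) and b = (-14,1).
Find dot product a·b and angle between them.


a·b = -6*(-14) + 13*1 = 84 + 13 = 97
|a| = sqrt(36+169) = 14.3178
|b| = sqrt(196+1) = 14.0357
cos(theta) = 97/(sqrt(205)*sqrt(197)) = 97/sqrt(40385) = 0.482683
theta = arccos(97/sqrt(40385)) = 61.1392 degrees

a·b = 97, theta = 61.1392 deg


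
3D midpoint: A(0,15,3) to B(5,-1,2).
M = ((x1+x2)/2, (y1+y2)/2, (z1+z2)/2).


Mx = (0+5)/2 = 2.5000
My = (15- 1)/2 = 7.0000
Mz = (3+2)/2 = 2.5000

M = (2.5000, 7.0000, 2.5000)


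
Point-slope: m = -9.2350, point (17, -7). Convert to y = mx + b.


y + 7 = -9.2350(x - 17)
y = -9.2350x - 7 + 9.2350*17
y = -9.2350x + 149.9950

y = -9.2350x + 149.9950


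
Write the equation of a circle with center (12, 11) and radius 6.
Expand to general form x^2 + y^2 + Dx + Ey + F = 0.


(x-12)^2 + (y-11)^2 = 6^2
D = -2h = -24, E = -2k = -22
F = h^2+k^2-r^2 = 144+121-36 = 229

x^2 + y^2 - 24x - 22y + 229 = 0


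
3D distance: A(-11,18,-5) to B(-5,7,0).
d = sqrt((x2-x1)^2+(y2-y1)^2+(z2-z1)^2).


dx=6, dy=-11, dz=5
d = sqrt(36+121+25) = sqrt(182) = 13.4907

13.4907


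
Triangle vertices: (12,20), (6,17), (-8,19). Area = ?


12*(17-19) = -24
6*(19-20) = -6
-8*(20-17) = -24
sum = -54
Area = |-54|/2 = 27.0000

27.0000 sq units


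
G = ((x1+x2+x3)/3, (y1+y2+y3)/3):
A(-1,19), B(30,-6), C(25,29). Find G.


Gx = (-1+30+25)/3 = 54/3 = 18.0000
Gy = (19- 6+29)/3 = 42/3 = 14.0000

G = (18.0000, 14.0000)


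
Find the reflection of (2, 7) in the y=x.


Reflection rule for y=x: (y, x)
(2, 7) -> (7, 2)

(7, 2)


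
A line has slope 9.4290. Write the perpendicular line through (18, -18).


Perpendicular slope = -1/m1 = -1/9.4290 = -0.1061
b2 = y0 - m2*x0 = -18 + 18/9.4290 = -18 + 1.9090 = -16.0910

y = -0.1061x - 16.0910


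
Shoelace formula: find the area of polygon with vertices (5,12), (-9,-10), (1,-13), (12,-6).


sum(xi*y_{i+1}) = 5*(-10) - 9*(-13) + 1*(-6) + 12*12 = 205
sum(yi*x_{i+1}) = 12*(-9) - 10*1 - 13*12 - 6*5 = -304
Area = |205 + 304|/2 = 509/2 = 254.5000

254.5000 sq units


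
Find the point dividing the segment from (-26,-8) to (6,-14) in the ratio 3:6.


Px = (3*6 + 6*(-26))/9 = -138/9 = -15.3333
Py = (3*(-14) + 6*(-8))/9 = -90/9 = -10.0000

P = (-15.3333, -10.0000)


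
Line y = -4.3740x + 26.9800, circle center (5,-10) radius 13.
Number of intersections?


Substitute y = -4.3740x + 26.9800: (x-5)^2 + (-4.3740x+26.9800+ 10)^2 = 169
Expand to Ax^2 + Bx + C = 0, where b-k = 36.98
A = 1+m^2 = 20.131876
B = 2(m(b-k) - h) = 2(-4.3740*36.98 - 5) = -333.50104
C = h^2 + (b-k)^2 - r^2 = 25 + 1367.5204 - 169 = 1223.5204
disc = B^2-4AC = 111222.9437 - 98527.0439 = 12695.8998
disc > 0

2 intersection points


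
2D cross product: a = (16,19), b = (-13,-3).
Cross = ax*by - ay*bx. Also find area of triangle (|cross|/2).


cross = 16*(-3) - 19*(-13) = -48 + 247 = 199
Triangle area = |199|/2 = 199/2 = 99.5000

cross = 199, triangle area = 99.5000


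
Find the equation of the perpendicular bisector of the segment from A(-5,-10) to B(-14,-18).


Midpoint = (-9.5, -14)
Slope of AB = dy/dx = -8/(-9) = 0.8889
Perp slope = -dx/dy = -9/8 = -1.1250
b = My - (perp slope)*Mx = -14 + (-9*(-9.5))/(-8) = -14 - 10.6875 = -24.6875

y = -1.1250x - 24.6875


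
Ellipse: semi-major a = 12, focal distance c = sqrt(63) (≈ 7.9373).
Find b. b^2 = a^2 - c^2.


b^2 = 12^2 - (sqrt(63))^2 = 144 - 63 = 81
b = sqrt(81) = 9

b = 9


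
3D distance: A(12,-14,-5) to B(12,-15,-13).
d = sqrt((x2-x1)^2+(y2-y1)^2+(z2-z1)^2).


dx=0, dy=-1, dz=-8
d = sqrt(0+1+64) = sqrt(65) = 8.0623

8.0623


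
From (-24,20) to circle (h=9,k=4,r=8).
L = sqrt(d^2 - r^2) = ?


d = sqrt((-24-9)^2 + (20-4)^2) = sqrt(1089+256) = 36.6742
L = sqrt(1345.0000 - 64) = sqrt(1281.0000) = 35.7911

35.7911


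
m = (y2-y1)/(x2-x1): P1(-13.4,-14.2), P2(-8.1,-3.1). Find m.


dy = -3.1 + 14.2 = 11.1
dx = -8.1 + 13.4 = 5.3
m = 11.1/5.3 = 2.0943

m = 2.0943


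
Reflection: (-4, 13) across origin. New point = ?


Reflection rule for origin: (-x, -y)
(-4, 13) -> (4, -13)

(4, -13)


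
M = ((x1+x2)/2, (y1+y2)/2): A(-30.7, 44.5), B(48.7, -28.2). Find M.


Mx = (-30.7 + 48.7)/2 = 18/2 = 9.0000
My = (44.5 - 28.2)/2 = 16.3/2 = 8.1500

(9.0000, 8.1500)


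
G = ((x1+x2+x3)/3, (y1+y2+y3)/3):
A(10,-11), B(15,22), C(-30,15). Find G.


Gx = (10+15- 30)/3 = -5/3 = -1.6667
Gy = (-11+22+15)/3 = 26/3 = 8.6667

G = (-1.6667, 8.6667)


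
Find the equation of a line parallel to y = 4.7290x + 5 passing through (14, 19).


Parallel lines have equal slopes.
m2 = 4.7290
b2 = 19 - 4.7290*14 = -47.2060

y = 4.7290x - 47.2060


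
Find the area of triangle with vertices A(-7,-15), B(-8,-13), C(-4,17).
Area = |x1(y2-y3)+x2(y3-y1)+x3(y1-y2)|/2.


-7*(-13-17) = 210
-8*(17+ 15) = -256
-4*(-15+ 13) = 8
sum = -38
Area = |-38|/2 = 19.0000

19.0000 sq units


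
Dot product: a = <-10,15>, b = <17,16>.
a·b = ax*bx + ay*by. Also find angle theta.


a·b = -10*17 + 15*16 = -170 + 240 = 70
|a| = sqrt(100+225) = 18.0278
|b| = sqrt(289+256) = 23.3452
cos(theta) = 70/(sqrt(325)*sqrt(545)) = 70/sqrt(177125) = 0.166325
theta = arccos(70/sqrt(177125)) = 80.4258 degrees

a·b = 70, theta = 80.4258 deg


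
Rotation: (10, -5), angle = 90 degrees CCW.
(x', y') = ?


cos(90) = 0, sin(90) = 1
x' = 10*0 + 5*1 = 5
y' = 10*1 - 5*0 = 10

(5, 10)


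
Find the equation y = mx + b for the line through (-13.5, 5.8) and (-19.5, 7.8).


m = (2.0)/(-6.0) = -0.3333
b = y1 - m*x1 = 5.8 - (2.0*(-13.5))/(-6.0) = 5.8 - 4.5000 = 1.3000

y = -0.3333x + 1.3000


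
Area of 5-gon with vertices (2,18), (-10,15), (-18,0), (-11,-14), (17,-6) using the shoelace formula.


sum(xi*y_{i+1}) = 2*15 - 10*0 - 18*(-14) - 11*(-6) + 17*18 = 654
sum(yi*x_{i+1}) = 18*(-10) + 15*(-18) + 0*(-11) - 14*17 - 6*2 = -700
Area = |654 + 700|/2 = 1354/2 = 677.0000

677.0000 sq units


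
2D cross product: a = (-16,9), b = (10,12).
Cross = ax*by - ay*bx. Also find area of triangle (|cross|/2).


cross = -16*12 - 9*10 = -192 - 90 = -282
Triangle area = |-282|/2 = 282/2 = 141.0000

cross = -282, triangle area = 141.0000


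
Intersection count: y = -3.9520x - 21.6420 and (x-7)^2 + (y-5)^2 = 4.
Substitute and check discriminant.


Substitute y = -3.9520x - 21.6420: (x-7)^2 + (-3.9520x- 21.6420-5)^2 = 4
Expand to Ax^2 + Bx + C = 0, where b-k = -26.642
A = 1+m^2 = 16.618304
B = 2(m(b-k) - h) = 2(-3.9520*(-26.642) - 7) = 196.578368
C = h^2 + (b-k)^2 - r^2 = 49 + 709.796164 - 4 = 754.796164
disc = B^2-4AC = 38643.0548 - 50173.7284 = -11530.6736
disc < 0

0 intersection points


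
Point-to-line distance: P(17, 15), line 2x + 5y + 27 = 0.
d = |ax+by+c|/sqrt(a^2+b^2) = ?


|2*17 + 5*15 + 27| = |136| = 136
sqrt(4 + 25) = sqrt(29) = 5.3852
d = 136/sqrt(29) = 25.2546

25.2546


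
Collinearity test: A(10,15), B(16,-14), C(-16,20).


10*(-14-20) + 16*(20-15) - 16*(15+ 14)
= -340 + 80 - 464 = -724

No, not collinear (determinant = -724)


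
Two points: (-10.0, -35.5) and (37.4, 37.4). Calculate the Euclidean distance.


dx = 37.4 + 10.0 = 47.4
dy = 37.4 + 35.5 = 72.9
d = sqrt(2246.76 + 5314.41) = sqrt(7561.17) = 86.9550

86.9550


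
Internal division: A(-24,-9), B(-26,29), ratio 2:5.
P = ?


Px = (2*(-26) + 5*(-24))/7 = -172/7 = -24.5714
Py = (2*29 + 5*(-9))/7 = 13/7 = 1.8571

P = (-24.5714, 1.8571)


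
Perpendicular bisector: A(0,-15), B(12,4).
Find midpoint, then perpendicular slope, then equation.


Midpoint = (6, -5.5)
Slope of AB = dy/dx = 19/12 = 1.5833
Perp slope = -dx/dy = -12/19 = -0.6316
b = My - (perp slope)*Mx = -5.5 + (12*6)/19 = -5.5 + 3.7895 = -1.7105

y = -0.6316x - 1.7105


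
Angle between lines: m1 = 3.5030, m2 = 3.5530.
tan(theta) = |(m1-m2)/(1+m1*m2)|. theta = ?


m1-m2 = -0.05
1+m1*m2 = 13.446159
tan(theta) = |-0.05/13.446159| = 0.003719
theta = arctan(|-0.05/13.446159|) = 0.2131 degrees (acute angle)

0.2131 degrees


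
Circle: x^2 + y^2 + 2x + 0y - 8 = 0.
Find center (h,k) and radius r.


h = -D/2 = -2/2 = -1
k = -E/2 = 0/2 = 0
r^2 = h^2 + k^2 - F = 1 + 0 + 8 = 9
r = 3

Center (-1, 0), radius = 3


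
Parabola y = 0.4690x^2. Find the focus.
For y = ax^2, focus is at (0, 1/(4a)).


a = 0.4690
4a = 1.8760
focus = (0, 1/1.8760) = (0, 0.5330)

Focus = (0, 0.5330)


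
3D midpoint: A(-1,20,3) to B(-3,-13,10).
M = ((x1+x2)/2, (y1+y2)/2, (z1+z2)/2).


Mx = (-1- 3)/2 = -2.0000
My = (20- 13)/2 = 3.5000
Mz = (3+10)/2 = 6.5000

M = (-2.0000, 3.5000, 6.5000)


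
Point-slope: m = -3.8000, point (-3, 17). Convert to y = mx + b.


y - 17 = -3.8000(x + 3)
y = -3.8000x + 17 + 3.8000*(-3)
y = -3.8000x + 5.6000

y = -3.8000x + 5.6000


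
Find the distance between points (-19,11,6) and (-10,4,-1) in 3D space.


dx=9, dy=-7, dz=-7
d = sqrt(81+49+49) = sqrt(179) = 13.3791

13.3791


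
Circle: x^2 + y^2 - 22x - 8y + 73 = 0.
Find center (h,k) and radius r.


h = -D/2 = 22/2 = 11
k = -E/2 = 8/2 = 4
r^2 = h^2 + k^2 - F = 121 + 16 - 73 = 64
r = 8

Center (11, 4), radius = 8


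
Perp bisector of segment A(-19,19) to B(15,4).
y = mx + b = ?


Midpoint = (-2, 11.5)
Slope of AB = dy/dx = -15/34 = -0.4412
Perp slope = -dx/dy = 34/15 = 2.2667
b = My - (perp slope)*Mx = 11.5 + (34*(-2))/(-15) = 11.5 + 4.5333 = 16.0333

y = 2.2667x + 16.0333


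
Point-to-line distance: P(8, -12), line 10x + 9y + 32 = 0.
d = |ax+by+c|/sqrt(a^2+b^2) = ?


|10*8 + 9*(-12) + 32| = |4| = 4
sqrt(100 + 81) = sqrt(181) = 13.4536
d = 4/sqrt(181) = 0.2973

0.2973


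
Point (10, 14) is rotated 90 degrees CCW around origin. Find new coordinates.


cos(90) = 0, sin(90) = 1
x' = 10*0 - 14*1 = -14
y' = 10*1 + 14*0 = 10

(-14, 10)


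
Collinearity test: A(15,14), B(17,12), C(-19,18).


15*(12-18) + 17*(18-14) - 19*(14-12)
= -90 + 68 - 38 = -60

No, not collinear (determinant = -60)


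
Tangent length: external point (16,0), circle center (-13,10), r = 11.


d = sqrt((16+ 13)^2 + (0-10)^2) = sqrt(841+100) = 30.6757
L = sqrt(941.0000 - 121) = sqrt(820.0000) = 28.6356

28.6356


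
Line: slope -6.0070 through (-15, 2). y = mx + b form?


y - 2 = -6.0070(x + 15)
y = -6.0070x + 2 + 6.0070*(-15)
y = -6.0070x - 88.1050

y = -6.0070x - 88.1050


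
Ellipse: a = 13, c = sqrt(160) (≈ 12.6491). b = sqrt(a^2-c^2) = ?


b^2 = 13^2 - (sqrt(160))^2 = 169 - 160 = 9
b = sqrt(9) = 3

b = 3


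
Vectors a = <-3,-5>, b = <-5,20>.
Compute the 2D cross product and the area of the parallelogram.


cross = -3*20 + 5*(-5) = -60 - 25 = -85
Parallelogram area = |-85| = 85

cross = -85, parallelogram area = 85


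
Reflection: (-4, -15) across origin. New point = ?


Reflection rule for origin: (-x, -y)
(-4, -15) -> (4, 15)

(4, 15)


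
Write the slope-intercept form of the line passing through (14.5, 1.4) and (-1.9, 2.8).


m = (1.4)/(-16.4) = -0.0854
b = y1 - m*x1 = 1.4 - (1.4*14.5)/(-16.4) = 1.4 + 1.2378 = 2.6378

y = -0.0854x + 2.6378


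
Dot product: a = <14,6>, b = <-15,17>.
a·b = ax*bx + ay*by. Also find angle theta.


a·b = 14*(-15) + 6*17 = -210 + 102 = -108
|a| = sqrt(196+36) = 15.2315
|b| = sqrt(225+289) = 22.6716
cos(theta) = -108/(sqrt(232)*sqrt(514)) = -108/sqrt(119248) = -0.312751
theta = arccos(-108/sqrt(119248)) = 108.2251 degrees

a·b = -108, theta = 108.2251 deg


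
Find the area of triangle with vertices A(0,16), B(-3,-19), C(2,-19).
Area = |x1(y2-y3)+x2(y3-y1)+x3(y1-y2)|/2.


0*(-19+ 19) = 0
-3*(-19-16) = 105
2*(16+ 19) = 70
sum = 175
Area = |175|/2 = 87.5000

87.5000 sq units


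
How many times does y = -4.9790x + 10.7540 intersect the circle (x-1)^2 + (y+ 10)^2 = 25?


Substitute y = -4.9790x + 10.7540: (x-1)^2 + (-4.9790x+10.7540+ 10)^2 = 25
Expand to Ax^2 + Bx + C = 0, where b-k = 20.754
A = 1+m^2 = 25.790441
B = 2(m(b-k) - h) = 2(-4.9790*20.754 - 1) = -208.668332
C = h^2 + (b-k)^2 - r^2 = 1 + 430.728516 - 25 = 406.728516
disc = B^2-4AC = 43542.4728 - 41958.8312 = 1583.6416
disc > 0

2 intersection points


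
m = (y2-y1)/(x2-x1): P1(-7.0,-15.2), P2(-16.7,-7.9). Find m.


dy = -7.9 + 15.2 = 7.3
dx = -16.7 + 7.0 = -9.7
m = 7.3/(-9.7) = -0.7526

m = -0.7526


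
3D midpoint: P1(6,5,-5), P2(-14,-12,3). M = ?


Mx = (6- 14)/2 = -4.0000
My = (5- 12)/2 = -3.5000
Mz = (-5+3)/2 = -1.0000

M = (-4.0000, -3.5000, -1.0000)


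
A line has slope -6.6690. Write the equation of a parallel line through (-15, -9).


Parallel lines have equal slopes.
m2 = -6.6690
b2 = -9 + 6.6690*(-15) = -109.0350

y = -6.6690x - 109.0350


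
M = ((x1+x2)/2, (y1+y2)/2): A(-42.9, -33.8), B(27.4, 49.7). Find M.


Mx = (-42.9 + 27.4)/2 = -15.5/2 = -7.7500
My = (-33.8 + 49.7)/2 = 15.9/2 = 7.9500

(-7.7500, 7.9500)


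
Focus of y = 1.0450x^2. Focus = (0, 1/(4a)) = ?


a = 1.0450
4a = 4.1800
focus = (0, 1/4.1800) = (0, 0.2392)

Focus = (0, 0.2392)


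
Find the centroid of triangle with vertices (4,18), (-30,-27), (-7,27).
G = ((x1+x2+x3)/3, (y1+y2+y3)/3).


Gx = (4- 30- 7)/3 = -33/3 = -11.0000
Gy = (18- 27+27)/3 = 18/3 = 6.0000

G = (-11.0000, 6.0000)


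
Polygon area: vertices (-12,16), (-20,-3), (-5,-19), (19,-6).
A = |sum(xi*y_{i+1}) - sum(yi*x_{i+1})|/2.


sum(xi*y_{i+1}) = -12*(-3) - 20*(-19) - 5*(-6) + 19*16 = 750
sum(yi*x_{i+1}) = 16*(-20) - 3*(-5) - 19*19 - 6*(-12) = -594
Area = |750 + 594|/2 = 1344/2 = 672.0000

672.0000 sq units
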